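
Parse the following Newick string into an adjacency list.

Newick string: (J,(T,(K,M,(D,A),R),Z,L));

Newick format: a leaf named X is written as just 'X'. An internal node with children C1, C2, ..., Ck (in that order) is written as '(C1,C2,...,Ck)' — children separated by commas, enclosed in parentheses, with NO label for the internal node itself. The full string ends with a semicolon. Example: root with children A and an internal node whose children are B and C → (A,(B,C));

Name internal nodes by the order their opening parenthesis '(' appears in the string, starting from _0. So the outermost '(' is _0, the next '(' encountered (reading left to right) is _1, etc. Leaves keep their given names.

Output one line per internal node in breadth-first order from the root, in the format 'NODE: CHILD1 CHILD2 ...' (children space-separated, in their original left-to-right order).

Input: (J,(T,(K,M,(D,A),R),Z,L));
Scanning left-to-right, naming '(' by encounter order:
  pos 0: '(' -> open internal node _0 (depth 1)
  pos 3: '(' -> open internal node _1 (depth 2)
  pos 6: '(' -> open internal node _2 (depth 3)
  pos 11: '(' -> open internal node _3 (depth 4)
  pos 15: ')' -> close internal node _3 (now at depth 3)
  pos 18: ')' -> close internal node _2 (now at depth 2)
  pos 23: ')' -> close internal node _1 (now at depth 1)
  pos 24: ')' -> close internal node _0 (now at depth 0)
Total internal nodes: 4
BFS adjacency from root:
  _0: J _1
  _1: T _2 Z L
  _2: K M _3 R
  _3: D A

Answer: _0: J _1
_1: T _2 Z L
_2: K M _3 R
_3: D A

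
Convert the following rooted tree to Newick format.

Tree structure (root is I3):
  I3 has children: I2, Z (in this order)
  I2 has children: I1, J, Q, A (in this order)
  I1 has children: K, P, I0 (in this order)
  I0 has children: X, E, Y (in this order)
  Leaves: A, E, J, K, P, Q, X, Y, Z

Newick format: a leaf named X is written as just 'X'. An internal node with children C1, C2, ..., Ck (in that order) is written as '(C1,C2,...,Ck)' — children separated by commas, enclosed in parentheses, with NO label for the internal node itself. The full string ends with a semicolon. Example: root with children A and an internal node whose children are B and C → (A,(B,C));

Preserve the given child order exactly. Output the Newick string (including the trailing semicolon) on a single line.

internal I3 with children ['I2', 'Z']
  internal I2 with children ['I1', 'J', 'Q', 'A']
    internal I1 with children ['K', 'P', 'I0']
      leaf 'K' → 'K'
      leaf 'P' → 'P'
      internal I0 with children ['X', 'E', 'Y']
        leaf 'X' → 'X'
        leaf 'E' → 'E'
        leaf 'Y' → 'Y'
      → '(X,E,Y)'
    → '(K,P,(X,E,Y))'
    leaf 'J' → 'J'
    leaf 'Q' → 'Q'
    leaf 'A' → 'A'
  → '((K,P,(X,E,Y)),J,Q,A)'
  leaf 'Z' → 'Z'
→ '(((K,P,(X,E,Y)),J,Q,A),Z)'
Final: (((K,P,(X,E,Y)),J,Q,A),Z);

Answer: (((K,P,(X,E,Y)),J,Q,A),Z);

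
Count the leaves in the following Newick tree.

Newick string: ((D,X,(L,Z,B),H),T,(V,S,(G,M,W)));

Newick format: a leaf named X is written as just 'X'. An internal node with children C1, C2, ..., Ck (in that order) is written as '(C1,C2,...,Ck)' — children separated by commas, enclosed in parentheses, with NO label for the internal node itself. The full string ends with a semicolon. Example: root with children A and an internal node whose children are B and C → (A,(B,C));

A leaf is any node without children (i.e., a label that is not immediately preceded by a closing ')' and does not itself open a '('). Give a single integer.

Newick: ((D,X,(L,Z,B),H),T,(V,S,(G,M,W)));
Scan left-to-right; a leaf is any maximal label run not followed by '(':
  pos 2: leaf 'D' → count = 1
  pos 4: leaf 'X' → count = 2
  pos 7: leaf 'L' → count = 3
  pos 9: leaf 'Z' → count = 4
  pos 11: leaf 'B' → count = 5
  pos 14: leaf 'H' → count = 6
  pos 17: leaf 'T' → count = 7
  pos 20: leaf 'V' → count = 8
  pos 22: leaf 'S' → count = 9
  pos 25: leaf 'G' → count = 10
  pos 27: leaf 'M' → count = 11
  pos 29: leaf 'W' → count = 12
Total leaves: 12

Answer: 12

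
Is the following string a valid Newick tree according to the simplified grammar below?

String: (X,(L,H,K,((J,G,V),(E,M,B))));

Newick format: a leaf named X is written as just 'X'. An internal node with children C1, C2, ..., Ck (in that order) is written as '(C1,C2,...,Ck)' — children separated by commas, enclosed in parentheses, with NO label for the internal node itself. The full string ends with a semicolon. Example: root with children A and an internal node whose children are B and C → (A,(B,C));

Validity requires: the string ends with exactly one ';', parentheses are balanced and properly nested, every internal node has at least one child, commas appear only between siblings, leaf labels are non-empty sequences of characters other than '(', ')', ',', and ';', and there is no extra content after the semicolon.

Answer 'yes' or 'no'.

Answer: yes

Derivation:
Input: (X,(L,H,K,((J,G,V),(E,M,B))));
Paren balance: 5 '(' vs 5 ')' OK
Ends with single ';': True
Full parse: OK
Valid: True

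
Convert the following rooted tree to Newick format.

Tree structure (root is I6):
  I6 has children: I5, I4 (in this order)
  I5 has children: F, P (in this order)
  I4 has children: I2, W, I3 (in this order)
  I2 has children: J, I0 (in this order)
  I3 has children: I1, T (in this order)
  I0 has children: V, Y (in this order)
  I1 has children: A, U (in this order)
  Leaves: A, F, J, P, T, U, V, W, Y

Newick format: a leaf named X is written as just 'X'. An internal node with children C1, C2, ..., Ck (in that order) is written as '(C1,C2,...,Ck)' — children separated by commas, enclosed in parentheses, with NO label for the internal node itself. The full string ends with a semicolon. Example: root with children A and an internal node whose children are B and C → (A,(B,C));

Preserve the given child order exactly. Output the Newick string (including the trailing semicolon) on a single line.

internal I6 with children ['I5', 'I4']
  internal I5 with children ['F', 'P']
    leaf 'F' → 'F'
    leaf 'P' → 'P'
  → '(F,P)'
  internal I4 with children ['I2', 'W', 'I3']
    internal I2 with children ['J', 'I0']
      leaf 'J' → 'J'
      internal I0 with children ['V', 'Y']
        leaf 'V' → 'V'
        leaf 'Y' → 'Y'
      → '(V,Y)'
    → '(J,(V,Y))'
    leaf 'W' → 'W'
    internal I3 with children ['I1', 'T']
      internal I1 with children ['A', 'U']
        leaf 'A' → 'A'
        leaf 'U' → 'U'
      → '(A,U)'
      leaf 'T' → 'T'
    → '((A,U),T)'
  → '((J,(V,Y)),W,((A,U),T))'
→ '((F,P),((J,(V,Y)),W,((A,U),T)))'
Final: ((F,P),((J,(V,Y)),W,((A,U),T)));

Answer: ((F,P),((J,(V,Y)),W,((A,U),T)));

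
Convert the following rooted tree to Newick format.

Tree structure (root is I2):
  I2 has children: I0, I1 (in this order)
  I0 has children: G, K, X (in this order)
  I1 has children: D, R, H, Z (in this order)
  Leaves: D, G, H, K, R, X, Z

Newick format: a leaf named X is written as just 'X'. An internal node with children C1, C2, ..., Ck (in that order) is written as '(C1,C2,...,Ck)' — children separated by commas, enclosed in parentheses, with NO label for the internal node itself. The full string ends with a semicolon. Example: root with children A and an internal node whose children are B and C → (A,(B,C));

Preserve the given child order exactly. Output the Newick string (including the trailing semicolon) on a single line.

Answer: ((G,K,X),(D,R,H,Z));

Derivation:
internal I2 with children ['I0', 'I1']
  internal I0 with children ['G', 'K', 'X']
    leaf 'G' → 'G'
    leaf 'K' → 'K'
    leaf 'X' → 'X'
  → '(G,K,X)'
  internal I1 with children ['D', 'R', 'H', 'Z']
    leaf 'D' → 'D'
    leaf 'R' → 'R'
    leaf 'H' → 'H'
    leaf 'Z' → 'Z'
  → '(D,R,H,Z)'
→ '((G,K,X),(D,R,H,Z))'
Final: ((G,K,X),(D,R,H,Z));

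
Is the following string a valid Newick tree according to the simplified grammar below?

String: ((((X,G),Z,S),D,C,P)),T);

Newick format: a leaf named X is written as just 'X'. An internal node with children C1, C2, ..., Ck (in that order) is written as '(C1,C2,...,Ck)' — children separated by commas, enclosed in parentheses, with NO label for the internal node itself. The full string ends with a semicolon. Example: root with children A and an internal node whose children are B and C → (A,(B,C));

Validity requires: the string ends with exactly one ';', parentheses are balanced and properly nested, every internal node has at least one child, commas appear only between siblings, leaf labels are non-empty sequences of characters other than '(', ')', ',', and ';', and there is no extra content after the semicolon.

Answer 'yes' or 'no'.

Answer: no

Derivation:
Input: ((((X,G),Z,S),D,C,P)),T);
Paren balance: 4 '(' vs 5 ')' MISMATCH
Ends with single ';': True
Full parse: FAILS (extra content after tree at pos 21)
Valid: False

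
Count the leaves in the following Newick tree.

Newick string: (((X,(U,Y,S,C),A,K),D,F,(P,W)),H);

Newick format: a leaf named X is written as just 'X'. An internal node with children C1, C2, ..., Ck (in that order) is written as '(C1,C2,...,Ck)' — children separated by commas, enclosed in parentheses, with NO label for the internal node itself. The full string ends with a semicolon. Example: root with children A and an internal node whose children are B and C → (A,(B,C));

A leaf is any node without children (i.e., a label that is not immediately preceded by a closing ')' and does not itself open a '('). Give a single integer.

Answer: 12

Derivation:
Newick: (((X,(U,Y,S,C),A,K),D,F,(P,W)),H);
Scan left-to-right; a leaf is any maximal label run not followed by '(':
  pos 3: leaf 'X' → count = 1
  pos 6: leaf 'U' → count = 2
  pos 8: leaf 'Y' → count = 3
  pos 10: leaf 'S' → count = 4
  pos 12: leaf 'C' → count = 5
  pos 15: leaf 'A' → count = 6
  pos 17: leaf 'K' → count = 7
  pos 20: leaf 'D' → count = 8
  pos 22: leaf 'F' → count = 9
  pos 25: leaf 'P' → count = 10
  pos 27: leaf 'W' → count = 11
  pos 31: leaf 'H' → count = 12
Total leaves: 12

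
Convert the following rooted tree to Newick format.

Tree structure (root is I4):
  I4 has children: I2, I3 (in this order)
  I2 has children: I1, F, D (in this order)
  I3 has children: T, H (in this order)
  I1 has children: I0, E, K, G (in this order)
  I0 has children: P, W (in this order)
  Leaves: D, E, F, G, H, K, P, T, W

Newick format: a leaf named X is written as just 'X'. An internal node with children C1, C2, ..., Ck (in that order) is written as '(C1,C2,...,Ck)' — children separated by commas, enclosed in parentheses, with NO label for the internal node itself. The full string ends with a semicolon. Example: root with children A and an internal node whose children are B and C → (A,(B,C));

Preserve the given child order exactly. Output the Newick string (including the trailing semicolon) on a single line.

internal I4 with children ['I2', 'I3']
  internal I2 with children ['I1', 'F', 'D']
    internal I1 with children ['I0', 'E', 'K', 'G']
      internal I0 with children ['P', 'W']
        leaf 'P' → 'P'
        leaf 'W' → 'W'
      → '(P,W)'
      leaf 'E' → 'E'
      leaf 'K' → 'K'
      leaf 'G' → 'G'
    → '((P,W),E,K,G)'
    leaf 'F' → 'F'
    leaf 'D' → 'D'
  → '(((P,W),E,K,G),F,D)'
  internal I3 with children ['T', 'H']
    leaf 'T' → 'T'
    leaf 'H' → 'H'
  → '(T,H)'
→ '((((P,W),E,K,G),F,D),(T,H))'
Final: ((((P,W),E,K,G),F,D),(T,H));

Answer: ((((P,W),E,K,G),F,D),(T,H));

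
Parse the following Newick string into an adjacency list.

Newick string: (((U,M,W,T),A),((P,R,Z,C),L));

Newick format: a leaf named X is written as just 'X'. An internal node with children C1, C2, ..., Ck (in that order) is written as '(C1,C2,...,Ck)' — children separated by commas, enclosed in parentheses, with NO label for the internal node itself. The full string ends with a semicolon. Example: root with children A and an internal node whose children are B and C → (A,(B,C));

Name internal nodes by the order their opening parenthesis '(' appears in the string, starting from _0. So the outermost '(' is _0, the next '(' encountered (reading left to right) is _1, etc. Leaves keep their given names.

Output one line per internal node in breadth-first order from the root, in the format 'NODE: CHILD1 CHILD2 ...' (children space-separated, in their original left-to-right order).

Input: (((U,M,W,T),A),((P,R,Z,C),L));
Scanning left-to-right, naming '(' by encounter order:
  pos 0: '(' -> open internal node _0 (depth 1)
  pos 1: '(' -> open internal node _1 (depth 2)
  pos 2: '(' -> open internal node _2 (depth 3)
  pos 10: ')' -> close internal node _2 (now at depth 2)
  pos 13: ')' -> close internal node _1 (now at depth 1)
  pos 15: '(' -> open internal node _3 (depth 2)
  pos 16: '(' -> open internal node _4 (depth 3)
  pos 24: ')' -> close internal node _4 (now at depth 2)
  pos 27: ')' -> close internal node _3 (now at depth 1)
  pos 28: ')' -> close internal node _0 (now at depth 0)
Total internal nodes: 5
BFS adjacency from root:
  _0: _1 _3
  _1: _2 A
  _3: _4 L
  _2: U M W T
  _4: P R Z C

Answer: _0: _1 _3
_1: _2 A
_3: _4 L
_2: U M W T
_4: P R Z C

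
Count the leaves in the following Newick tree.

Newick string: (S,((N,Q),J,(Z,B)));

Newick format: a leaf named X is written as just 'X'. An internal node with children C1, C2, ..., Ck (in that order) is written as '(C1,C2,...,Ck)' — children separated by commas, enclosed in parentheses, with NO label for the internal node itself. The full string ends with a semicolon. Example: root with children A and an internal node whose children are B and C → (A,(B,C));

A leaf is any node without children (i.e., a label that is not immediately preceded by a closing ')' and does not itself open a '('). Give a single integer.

Newick: (S,((N,Q),J,(Z,B)));
Scan left-to-right; a leaf is any maximal label run not followed by '(':
  pos 1: leaf 'S' → count = 1
  pos 5: leaf 'N' → count = 2
  pos 7: leaf 'Q' → count = 3
  pos 10: leaf 'J' → count = 4
  pos 13: leaf 'Z' → count = 5
  pos 15: leaf 'B' → count = 6
Total leaves: 6

Answer: 6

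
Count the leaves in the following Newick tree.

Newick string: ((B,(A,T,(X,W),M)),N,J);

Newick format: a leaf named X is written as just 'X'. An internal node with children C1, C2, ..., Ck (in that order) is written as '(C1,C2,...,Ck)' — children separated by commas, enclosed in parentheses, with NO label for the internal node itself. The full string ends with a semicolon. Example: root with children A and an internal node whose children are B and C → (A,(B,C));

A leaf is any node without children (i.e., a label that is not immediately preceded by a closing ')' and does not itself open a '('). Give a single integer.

Newick: ((B,(A,T,(X,W),M)),N,J);
Scan left-to-right; a leaf is any maximal label run not followed by '(':
  pos 2: leaf 'B' → count = 1
  pos 5: leaf 'A' → count = 2
  pos 7: leaf 'T' → count = 3
  pos 10: leaf 'X' → count = 4
  pos 12: leaf 'W' → count = 5
  pos 15: leaf 'M' → count = 6
  pos 19: leaf 'N' → count = 7
  pos 21: leaf 'J' → count = 8
Total leaves: 8

Answer: 8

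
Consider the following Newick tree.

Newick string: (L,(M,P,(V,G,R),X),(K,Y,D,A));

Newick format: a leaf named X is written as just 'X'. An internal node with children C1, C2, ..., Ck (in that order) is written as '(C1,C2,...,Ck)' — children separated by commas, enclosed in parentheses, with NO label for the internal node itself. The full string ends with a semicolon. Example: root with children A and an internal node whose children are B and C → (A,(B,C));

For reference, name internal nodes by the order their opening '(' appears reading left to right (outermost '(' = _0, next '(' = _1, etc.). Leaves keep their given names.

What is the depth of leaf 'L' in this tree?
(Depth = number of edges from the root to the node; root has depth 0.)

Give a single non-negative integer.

Answer: 1

Derivation:
Newick: (L,(M,P,(V,G,R),X),(K,Y,D,A));
Naming internals by '(' encounter order: outermost '(' = _0, next = _1, ...
Query node: L
Path from root: _0 -> L
Depth of L: 1 (number of edges from root)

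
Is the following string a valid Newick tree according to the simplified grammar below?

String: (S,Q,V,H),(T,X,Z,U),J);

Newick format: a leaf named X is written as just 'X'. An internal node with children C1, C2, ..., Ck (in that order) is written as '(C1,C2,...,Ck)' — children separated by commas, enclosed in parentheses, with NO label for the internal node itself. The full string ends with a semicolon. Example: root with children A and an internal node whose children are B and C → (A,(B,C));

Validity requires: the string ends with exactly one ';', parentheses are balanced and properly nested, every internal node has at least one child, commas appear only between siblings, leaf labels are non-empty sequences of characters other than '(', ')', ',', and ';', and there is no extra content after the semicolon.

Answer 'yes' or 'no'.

Input: (S,Q,V,H),(T,X,Z,U),J);
Paren balance: 2 '(' vs 3 ')' MISMATCH
Ends with single ';': True
Full parse: FAILS (extra content after tree at pos 9)
Valid: False

Answer: no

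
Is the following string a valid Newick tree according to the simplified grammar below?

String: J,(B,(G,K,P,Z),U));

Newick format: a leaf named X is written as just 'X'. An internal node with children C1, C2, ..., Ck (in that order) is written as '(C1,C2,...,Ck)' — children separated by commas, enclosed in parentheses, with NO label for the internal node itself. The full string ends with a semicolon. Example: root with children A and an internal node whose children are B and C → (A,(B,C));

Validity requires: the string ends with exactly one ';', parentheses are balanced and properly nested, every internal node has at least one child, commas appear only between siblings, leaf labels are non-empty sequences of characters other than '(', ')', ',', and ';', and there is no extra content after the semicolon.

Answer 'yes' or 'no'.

Answer: no

Derivation:
Input: J,(B,(G,K,P,Z),U));
Paren balance: 2 '(' vs 3 ')' MISMATCH
Ends with single ';': True
Full parse: FAILS (extra content after tree at pos 1)
Valid: False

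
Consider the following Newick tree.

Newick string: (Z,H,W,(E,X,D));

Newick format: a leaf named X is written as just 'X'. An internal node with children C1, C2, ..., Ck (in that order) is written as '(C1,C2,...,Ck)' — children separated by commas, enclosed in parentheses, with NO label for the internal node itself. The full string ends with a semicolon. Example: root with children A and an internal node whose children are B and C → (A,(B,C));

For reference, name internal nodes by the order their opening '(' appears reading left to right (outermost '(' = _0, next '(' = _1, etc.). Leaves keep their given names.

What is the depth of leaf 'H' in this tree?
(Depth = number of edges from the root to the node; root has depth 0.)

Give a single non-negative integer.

Answer: 1

Derivation:
Newick: (Z,H,W,(E,X,D));
Naming internals by '(' encounter order: outermost '(' = _0, next = _1, ...
Query node: H
Path from root: _0 -> H
Depth of H: 1 (number of edges from root)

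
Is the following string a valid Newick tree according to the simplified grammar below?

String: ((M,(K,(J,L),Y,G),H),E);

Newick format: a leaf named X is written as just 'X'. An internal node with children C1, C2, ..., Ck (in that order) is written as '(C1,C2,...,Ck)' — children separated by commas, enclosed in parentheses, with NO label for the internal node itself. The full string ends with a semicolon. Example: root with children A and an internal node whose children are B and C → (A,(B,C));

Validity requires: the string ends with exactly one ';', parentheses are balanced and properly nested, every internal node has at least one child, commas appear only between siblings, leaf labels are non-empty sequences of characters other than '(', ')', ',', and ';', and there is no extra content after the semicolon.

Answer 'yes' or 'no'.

Answer: yes

Derivation:
Input: ((M,(K,(J,L),Y,G),H),E);
Paren balance: 4 '(' vs 4 ')' OK
Ends with single ';': True
Full parse: OK
Valid: True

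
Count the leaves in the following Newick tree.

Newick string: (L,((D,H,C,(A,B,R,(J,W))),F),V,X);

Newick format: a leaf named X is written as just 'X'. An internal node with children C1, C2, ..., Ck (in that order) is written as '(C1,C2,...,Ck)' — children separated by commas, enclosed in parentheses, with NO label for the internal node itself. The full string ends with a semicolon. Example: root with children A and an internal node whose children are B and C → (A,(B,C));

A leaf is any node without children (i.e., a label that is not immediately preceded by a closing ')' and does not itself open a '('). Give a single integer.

Newick: (L,((D,H,C,(A,B,R,(J,W))),F),V,X);
Scan left-to-right; a leaf is any maximal label run not followed by '(':
  pos 1: leaf 'L' → count = 1
  pos 5: leaf 'D' → count = 2
  pos 7: leaf 'H' → count = 3
  pos 9: leaf 'C' → count = 4
  pos 12: leaf 'A' → count = 5
  pos 14: leaf 'B' → count = 6
  pos 16: leaf 'R' → count = 7
  pos 19: leaf 'J' → count = 8
  pos 21: leaf 'W' → count = 9
  pos 26: leaf 'F' → count = 10
  pos 29: leaf 'V' → count = 11
  pos 31: leaf 'X' → count = 12
Total leaves: 12

Answer: 12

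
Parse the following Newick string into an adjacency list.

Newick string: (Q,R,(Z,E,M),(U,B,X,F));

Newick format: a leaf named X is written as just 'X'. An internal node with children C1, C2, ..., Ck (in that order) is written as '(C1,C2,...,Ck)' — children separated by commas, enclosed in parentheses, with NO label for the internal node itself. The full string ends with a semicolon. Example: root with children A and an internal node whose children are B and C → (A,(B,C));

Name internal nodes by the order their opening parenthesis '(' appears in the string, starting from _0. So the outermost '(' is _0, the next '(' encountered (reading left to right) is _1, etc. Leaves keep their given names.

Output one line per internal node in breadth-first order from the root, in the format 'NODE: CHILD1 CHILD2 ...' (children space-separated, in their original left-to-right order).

Input: (Q,R,(Z,E,M),(U,B,X,F));
Scanning left-to-right, naming '(' by encounter order:
  pos 0: '(' -> open internal node _0 (depth 1)
  pos 5: '(' -> open internal node _1 (depth 2)
  pos 11: ')' -> close internal node _1 (now at depth 1)
  pos 13: '(' -> open internal node _2 (depth 2)
  pos 21: ')' -> close internal node _2 (now at depth 1)
  pos 22: ')' -> close internal node _0 (now at depth 0)
Total internal nodes: 3
BFS adjacency from root:
  _0: Q R _1 _2
  _1: Z E M
  _2: U B X F

Answer: _0: Q R _1 _2
_1: Z E M
_2: U B X F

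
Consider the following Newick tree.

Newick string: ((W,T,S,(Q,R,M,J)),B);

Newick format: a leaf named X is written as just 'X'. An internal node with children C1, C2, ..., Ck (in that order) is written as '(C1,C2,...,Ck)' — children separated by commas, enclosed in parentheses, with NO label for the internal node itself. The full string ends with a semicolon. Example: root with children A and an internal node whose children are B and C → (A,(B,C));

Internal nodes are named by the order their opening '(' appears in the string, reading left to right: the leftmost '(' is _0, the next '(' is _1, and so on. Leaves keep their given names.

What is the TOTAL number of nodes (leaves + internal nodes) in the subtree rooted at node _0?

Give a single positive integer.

Answer: 11

Derivation:
Newick: ((W,T,S,(Q,R,M,J)),B);
Locate _0: it is the '(' at position 0 (the 1st '(' reading left to right).
Query: subtree rooted at _0
_0: subtree_size = 1 + 10
  _1: subtree_size = 1 + 8
    W: subtree_size = 1 + 0
    T: subtree_size = 1 + 0
    S: subtree_size = 1 + 0
    _2: subtree_size = 1 + 4
      Q: subtree_size = 1 + 0
      R: subtree_size = 1 + 0
      M: subtree_size = 1 + 0
      J: subtree_size = 1 + 0
  B: subtree_size = 1 + 0
Total subtree size of _0: 11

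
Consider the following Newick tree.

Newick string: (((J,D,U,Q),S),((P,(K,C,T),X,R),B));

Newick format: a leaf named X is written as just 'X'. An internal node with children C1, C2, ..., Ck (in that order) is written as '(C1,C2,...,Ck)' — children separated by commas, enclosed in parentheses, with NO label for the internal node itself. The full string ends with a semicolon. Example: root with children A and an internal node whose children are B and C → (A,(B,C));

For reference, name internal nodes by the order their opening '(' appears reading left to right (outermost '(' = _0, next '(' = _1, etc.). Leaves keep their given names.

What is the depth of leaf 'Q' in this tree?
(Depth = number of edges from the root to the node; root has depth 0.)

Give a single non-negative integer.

Newick: (((J,D,U,Q),S),((P,(K,C,T),X,R),B));
Naming internals by '(' encounter order: outermost '(' = _0, next = _1, ...
Query node: Q
Path from root: _0 -> _1 -> _2 -> Q
Depth of Q: 3 (number of edges from root)

Answer: 3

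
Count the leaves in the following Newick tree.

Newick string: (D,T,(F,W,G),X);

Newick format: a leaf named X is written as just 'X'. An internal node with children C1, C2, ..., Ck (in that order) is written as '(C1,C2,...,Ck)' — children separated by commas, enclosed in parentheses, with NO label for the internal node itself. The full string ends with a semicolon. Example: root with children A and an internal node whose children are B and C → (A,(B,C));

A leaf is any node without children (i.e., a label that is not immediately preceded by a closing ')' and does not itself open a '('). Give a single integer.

Newick: (D,T,(F,W,G),X);
Scan left-to-right; a leaf is any maximal label run not followed by '(':
  pos 1: leaf 'D' → count = 1
  pos 3: leaf 'T' → count = 2
  pos 6: leaf 'F' → count = 3
  pos 8: leaf 'W' → count = 4
  pos 10: leaf 'G' → count = 5
  pos 13: leaf 'X' → count = 6
Total leaves: 6

Answer: 6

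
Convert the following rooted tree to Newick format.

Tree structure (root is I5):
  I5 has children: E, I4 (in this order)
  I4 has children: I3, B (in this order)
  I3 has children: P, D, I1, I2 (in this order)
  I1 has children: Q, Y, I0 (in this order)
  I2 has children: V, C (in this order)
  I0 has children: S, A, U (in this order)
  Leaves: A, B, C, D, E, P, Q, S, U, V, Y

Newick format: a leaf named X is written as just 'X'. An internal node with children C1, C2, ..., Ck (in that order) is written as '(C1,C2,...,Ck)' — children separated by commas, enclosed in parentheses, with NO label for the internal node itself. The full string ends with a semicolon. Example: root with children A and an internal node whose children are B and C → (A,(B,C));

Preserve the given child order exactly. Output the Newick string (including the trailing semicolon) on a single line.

Answer: (E,((P,D,(Q,Y,(S,A,U)),(V,C)),B));

Derivation:
internal I5 with children ['E', 'I4']
  leaf 'E' → 'E'
  internal I4 with children ['I3', 'B']
    internal I3 with children ['P', 'D', 'I1', 'I2']
      leaf 'P' → 'P'
      leaf 'D' → 'D'
      internal I1 with children ['Q', 'Y', 'I0']
        leaf 'Q' → 'Q'
        leaf 'Y' → 'Y'
        internal I0 with children ['S', 'A', 'U']
          leaf 'S' → 'S'
          leaf 'A' → 'A'
          leaf 'U' → 'U'
        → '(S,A,U)'
      → '(Q,Y,(S,A,U))'
      internal I2 with children ['V', 'C']
        leaf 'V' → 'V'
        leaf 'C' → 'C'
      → '(V,C)'
    → '(P,D,(Q,Y,(S,A,U)),(V,C))'
    leaf 'B' → 'B'
  → '((P,D,(Q,Y,(S,A,U)),(V,C)),B)'
→ '(E,((P,D,(Q,Y,(S,A,U)),(V,C)),B))'
Final: (E,((P,D,(Q,Y,(S,A,U)),(V,C)),B));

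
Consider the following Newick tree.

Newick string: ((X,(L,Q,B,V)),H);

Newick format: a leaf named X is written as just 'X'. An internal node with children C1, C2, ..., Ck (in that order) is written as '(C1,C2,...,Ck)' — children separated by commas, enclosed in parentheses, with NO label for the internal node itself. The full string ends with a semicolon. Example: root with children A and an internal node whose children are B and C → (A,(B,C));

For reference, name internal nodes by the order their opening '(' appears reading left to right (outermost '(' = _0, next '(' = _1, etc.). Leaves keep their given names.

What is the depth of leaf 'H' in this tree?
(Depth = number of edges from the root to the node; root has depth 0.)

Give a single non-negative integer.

Newick: ((X,(L,Q,B,V)),H);
Naming internals by '(' encounter order: outermost '(' = _0, next = _1, ...
Query node: H
Path from root: _0 -> H
Depth of H: 1 (number of edges from root)

Answer: 1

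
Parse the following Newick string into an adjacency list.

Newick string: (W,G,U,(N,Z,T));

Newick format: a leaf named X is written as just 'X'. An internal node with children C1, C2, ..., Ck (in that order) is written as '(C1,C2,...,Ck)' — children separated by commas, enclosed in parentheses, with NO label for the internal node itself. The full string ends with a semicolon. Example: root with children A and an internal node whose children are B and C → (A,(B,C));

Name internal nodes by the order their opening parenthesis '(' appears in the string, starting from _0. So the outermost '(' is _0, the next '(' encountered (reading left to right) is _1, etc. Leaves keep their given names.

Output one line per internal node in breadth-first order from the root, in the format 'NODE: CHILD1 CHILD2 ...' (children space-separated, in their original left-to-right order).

Answer: _0: W G U _1
_1: N Z T

Derivation:
Input: (W,G,U,(N,Z,T));
Scanning left-to-right, naming '(' by encounter order:
  pos 0: '(' -> open internal node _0 (depth 1)
  pos 7: '(' -> open internal node _1 (depth 2)
  pos 13: ')' -> close internal node _1 (now at depth 1)
  pos 14: ')' -> close internal node _0 (now at depth 0)
Total internal nodes: 2
BFS adjacency from root:
  _0: W G U _1
  _1: N Z T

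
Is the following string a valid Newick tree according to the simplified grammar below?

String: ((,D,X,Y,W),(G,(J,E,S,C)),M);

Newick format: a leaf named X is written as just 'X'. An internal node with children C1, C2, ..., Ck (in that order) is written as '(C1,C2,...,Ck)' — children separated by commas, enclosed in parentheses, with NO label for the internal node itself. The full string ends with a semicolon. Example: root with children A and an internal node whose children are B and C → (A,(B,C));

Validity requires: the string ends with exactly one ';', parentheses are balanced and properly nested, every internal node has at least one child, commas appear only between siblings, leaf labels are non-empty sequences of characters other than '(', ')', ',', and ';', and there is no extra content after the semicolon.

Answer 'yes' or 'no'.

Answer: no

Derivation:
Input: ((,D,X,Y,W),(G,(J,E,S,C)),M);
Paren balance: 4 '(' vs 4 ')' OK
Ends with single ';': True
Full parse: FAILS (empty leaf label at pos 2)
Valid: False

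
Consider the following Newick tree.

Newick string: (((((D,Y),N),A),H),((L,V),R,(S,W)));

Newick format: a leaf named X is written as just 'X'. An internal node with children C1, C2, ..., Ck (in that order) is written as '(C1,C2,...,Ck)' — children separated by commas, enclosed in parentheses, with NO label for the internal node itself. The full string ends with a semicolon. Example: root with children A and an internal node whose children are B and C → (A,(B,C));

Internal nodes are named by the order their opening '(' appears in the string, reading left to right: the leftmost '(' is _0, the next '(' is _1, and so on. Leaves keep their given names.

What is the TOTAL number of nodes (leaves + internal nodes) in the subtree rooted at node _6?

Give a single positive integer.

Answer: 3

Derivation:
Newick: (((((D,Y),N),A),H),((L,V),R,(S,W)));
Locate _6: it is the '(' at position 20 (the 7th '(' reading left to right).
Query: subtree rooted at _6
_6: subtree_size = 1 + 2
  L: subtree_size = 1 + 0
  V: subtree_size = 1 + 0
Total subtree size of _6: 3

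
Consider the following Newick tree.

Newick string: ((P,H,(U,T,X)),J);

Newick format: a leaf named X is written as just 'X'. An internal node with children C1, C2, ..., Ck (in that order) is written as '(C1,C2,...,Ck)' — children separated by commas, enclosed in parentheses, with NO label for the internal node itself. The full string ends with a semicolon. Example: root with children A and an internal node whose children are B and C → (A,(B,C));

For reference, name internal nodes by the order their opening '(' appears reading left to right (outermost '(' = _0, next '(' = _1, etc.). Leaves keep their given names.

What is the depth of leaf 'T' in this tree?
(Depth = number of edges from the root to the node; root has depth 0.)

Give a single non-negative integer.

Answer: 3

Derivation:
Newick: ((P,H,(U,T,X)),J);
Naming internals by '(' encounter order: outermost '(' = _0, next = _1, ...
Query node: T
Path from root: _0 -> _1 -> _2 -> T
Depth of T: 3 (number of edges from root)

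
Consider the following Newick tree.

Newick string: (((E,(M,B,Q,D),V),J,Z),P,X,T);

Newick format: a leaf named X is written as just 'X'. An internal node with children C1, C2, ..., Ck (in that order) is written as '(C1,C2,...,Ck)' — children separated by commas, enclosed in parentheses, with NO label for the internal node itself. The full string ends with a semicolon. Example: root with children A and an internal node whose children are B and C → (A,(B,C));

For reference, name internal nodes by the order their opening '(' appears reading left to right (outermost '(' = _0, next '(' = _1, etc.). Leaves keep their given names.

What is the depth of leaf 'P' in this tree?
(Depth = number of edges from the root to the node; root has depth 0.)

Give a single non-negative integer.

Newick: (((E,(M,B,Q,D),V),J,Z),P,X,T);
Naming internals by '(' encounter order: outermost '(' = _0, next = _1, ...
Query node: P
Path from root: _0 -> P
Depth of P: 1 (number of edges from root)

Answer: 1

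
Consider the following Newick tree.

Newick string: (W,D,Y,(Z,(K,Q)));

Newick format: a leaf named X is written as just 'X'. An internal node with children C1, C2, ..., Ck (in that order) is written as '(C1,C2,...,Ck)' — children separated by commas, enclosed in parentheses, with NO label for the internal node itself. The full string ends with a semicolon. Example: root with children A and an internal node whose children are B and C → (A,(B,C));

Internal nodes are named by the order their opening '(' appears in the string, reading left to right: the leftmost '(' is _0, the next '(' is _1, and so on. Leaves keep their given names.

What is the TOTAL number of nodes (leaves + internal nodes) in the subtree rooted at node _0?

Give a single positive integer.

Answer: 9

Derivation:
Newick: (W,D,Y,(Z,(K,Q)));
Locate _0: it is the '(' at position 0 (the 1st '(' reading left to right).
Query: subtree rooted at _0
_0: subtree_size = 1 + 8
  W: subtree_size = 1 + 0
  D: subtree_size = 1 + 0
  Y: subtree_size = 1 + 0
  _1: subtree_size = 1 + 4
    Z: subtree_size = 1 + 0
    _2: subtree_size = 1 + 2
      K: subtree_size = 1 + 0
      Q: subtree_size = 1 + 0
Total subtree size of _0: 9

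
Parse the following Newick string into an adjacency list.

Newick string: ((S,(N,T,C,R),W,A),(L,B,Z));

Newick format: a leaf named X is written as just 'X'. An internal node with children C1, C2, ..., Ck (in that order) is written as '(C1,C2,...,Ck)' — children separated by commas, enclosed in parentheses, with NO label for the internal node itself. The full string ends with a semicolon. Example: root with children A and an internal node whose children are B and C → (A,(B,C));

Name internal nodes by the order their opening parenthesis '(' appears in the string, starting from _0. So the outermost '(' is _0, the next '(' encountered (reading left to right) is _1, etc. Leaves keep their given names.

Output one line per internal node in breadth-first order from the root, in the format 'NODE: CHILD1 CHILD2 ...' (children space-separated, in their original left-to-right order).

Answer: _0: _1 _3
_1: S _2 W A
_3: L B Z
_2: N T C R

Derivation:
Input: ((S,(N,T,C,R),W,A),(L,B,Z));
Scanning left-to-right, naming '(' by encounter order:
  pos 0: '(' -> open internal node _0 (depth 1)
  pos 1: '(' -> open internal node _1 (depth 2)
  pos 4: '(' -> open internal node _2 (depth 3)
  pos 12: ')' -> close internal node _2 (now at depth 2)
  pos 17: ')' -> close internal node _1 (now at depth 1)
  pos 19: '(' -> open internal node _3 (depth 2)
  pos 25: ')' -> close internal node _3 (now at depth 1)
  pos 26: ')' -> close internal node _0 (now at depth 0)
Total internal nodes: 4
BFS adjacency from root:
  _0: _1 _3
  _1: S _2 W A
  _3: L B Z
  _2: N T C R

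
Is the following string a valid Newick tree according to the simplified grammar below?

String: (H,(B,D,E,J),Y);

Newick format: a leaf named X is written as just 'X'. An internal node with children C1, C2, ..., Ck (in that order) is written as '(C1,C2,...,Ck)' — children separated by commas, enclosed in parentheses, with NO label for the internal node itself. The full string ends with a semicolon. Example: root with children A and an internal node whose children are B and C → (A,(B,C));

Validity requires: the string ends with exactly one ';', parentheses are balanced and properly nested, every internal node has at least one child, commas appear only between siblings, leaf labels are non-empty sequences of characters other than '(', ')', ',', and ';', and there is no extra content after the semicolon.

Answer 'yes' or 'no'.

Answer: yes

Derivation:
Input: (H,(B,D,E,J),Y);
Paren balance: 2 '(' vs 2 ')' OK
Ends with single ';': True
Full parse: OK
Valid: True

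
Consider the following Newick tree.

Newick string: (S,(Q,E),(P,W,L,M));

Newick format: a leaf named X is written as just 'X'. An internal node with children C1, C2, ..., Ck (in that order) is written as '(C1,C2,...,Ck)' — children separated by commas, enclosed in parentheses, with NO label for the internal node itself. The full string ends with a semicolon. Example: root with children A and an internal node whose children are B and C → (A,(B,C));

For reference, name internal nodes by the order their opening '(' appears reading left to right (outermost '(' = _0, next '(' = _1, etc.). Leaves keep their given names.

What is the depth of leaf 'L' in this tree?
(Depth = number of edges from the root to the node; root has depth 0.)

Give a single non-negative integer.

Newick: (S,(Q,E),(P,W,L,M));
Naming internals by '(' encounter order: outermost '(' = _0, next = _1, ...
Query node: L
Path from root: _0 -> _2 -> L
Depth of L: 2 (number of edges from root)

Answer: 2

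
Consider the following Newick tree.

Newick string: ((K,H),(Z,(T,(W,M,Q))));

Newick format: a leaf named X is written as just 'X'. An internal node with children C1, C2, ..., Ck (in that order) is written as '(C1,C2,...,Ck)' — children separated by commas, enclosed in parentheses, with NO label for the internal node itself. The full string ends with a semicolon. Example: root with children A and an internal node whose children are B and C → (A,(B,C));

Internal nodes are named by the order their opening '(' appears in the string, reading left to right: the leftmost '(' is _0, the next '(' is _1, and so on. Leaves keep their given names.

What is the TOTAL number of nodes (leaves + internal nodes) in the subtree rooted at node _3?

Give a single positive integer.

Answer: 6

Derivation:
Newick: ((K,H),(Z,(T,(W,M,Q))));
Locate _3: it is the '(' at position 10 (the 4th '(' reading left to right).
Query: subtree rooted at _3
_3: subtree_size = 1 + 5
  T: subtree_size = 1 + 0
  _4: subtree_size = 1 + 3
    W: subtree_size = 1 + 0
    M: subtree_size = 1 + 0
    Q: subtree_size = 1 + 0
Total subtree size of _3: 6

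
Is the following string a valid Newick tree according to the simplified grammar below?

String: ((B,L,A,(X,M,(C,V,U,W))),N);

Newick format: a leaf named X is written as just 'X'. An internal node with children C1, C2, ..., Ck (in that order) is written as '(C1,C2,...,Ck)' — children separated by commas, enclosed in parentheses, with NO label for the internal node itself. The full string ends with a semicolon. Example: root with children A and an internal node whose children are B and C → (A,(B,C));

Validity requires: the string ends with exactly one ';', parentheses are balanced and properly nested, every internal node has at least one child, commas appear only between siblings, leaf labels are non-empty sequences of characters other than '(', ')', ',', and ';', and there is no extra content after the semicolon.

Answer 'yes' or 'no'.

Answer: yes

Derivation:
Input: ((B,L,A,(X,M,(C,V,U,W))),N);
Paren balance: 4 '(' vs 4 ')' OK
Ends with single ';': True
Full parse: OK
Valid: True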